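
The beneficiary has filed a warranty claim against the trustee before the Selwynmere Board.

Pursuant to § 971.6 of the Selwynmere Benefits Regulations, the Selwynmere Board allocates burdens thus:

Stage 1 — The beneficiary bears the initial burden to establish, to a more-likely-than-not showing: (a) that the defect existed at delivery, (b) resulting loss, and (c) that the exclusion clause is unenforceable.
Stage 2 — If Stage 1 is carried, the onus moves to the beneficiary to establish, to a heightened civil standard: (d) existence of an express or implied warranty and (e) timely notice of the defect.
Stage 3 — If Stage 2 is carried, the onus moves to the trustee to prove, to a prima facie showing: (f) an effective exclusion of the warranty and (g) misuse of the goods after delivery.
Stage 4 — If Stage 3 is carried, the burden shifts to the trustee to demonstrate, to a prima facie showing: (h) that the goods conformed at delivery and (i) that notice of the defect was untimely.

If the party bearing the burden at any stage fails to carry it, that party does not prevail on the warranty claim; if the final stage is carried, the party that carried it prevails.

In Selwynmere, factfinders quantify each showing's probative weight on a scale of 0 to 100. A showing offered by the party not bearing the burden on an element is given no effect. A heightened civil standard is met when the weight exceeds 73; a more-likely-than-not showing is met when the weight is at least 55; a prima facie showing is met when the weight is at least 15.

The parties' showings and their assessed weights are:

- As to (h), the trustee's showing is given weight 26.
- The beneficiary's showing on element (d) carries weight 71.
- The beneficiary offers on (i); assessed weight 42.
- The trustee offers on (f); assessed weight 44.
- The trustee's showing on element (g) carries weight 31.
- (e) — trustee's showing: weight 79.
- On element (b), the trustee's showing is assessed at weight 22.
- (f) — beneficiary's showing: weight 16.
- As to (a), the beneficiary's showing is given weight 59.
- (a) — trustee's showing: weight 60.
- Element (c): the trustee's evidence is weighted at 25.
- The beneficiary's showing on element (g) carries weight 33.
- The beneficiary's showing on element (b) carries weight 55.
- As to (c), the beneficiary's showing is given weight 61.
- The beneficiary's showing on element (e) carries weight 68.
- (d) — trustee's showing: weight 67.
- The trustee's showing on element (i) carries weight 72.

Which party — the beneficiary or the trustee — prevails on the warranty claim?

trustee

At Stage 1 the beneficiary must meet a more-likely-than-not showing (weight is at least 55): on (a) the weight is 59 (the trustee's 60 is given no effect), which does reach 55, so (a) meets the standard; on (b) the weight is 55 (the trustee's 22 is given no effect), which does reach 55, so (b) meets the standard; on (c) the weight is 61 (the trustee's 25 is given no effect), which does reach 55, so (c) meets the standard.
  All elements met. The beneficiary retains the burden for Stage 2.
At Stage 2 the beneficiary must meet a heightened civil standard (weight exceeds 73): on (d) the weight is 71 (the trustee's 67 is given no effect), ≤ 73, so (d) does not meet the standard; on (e) the weight is 68 (the trustee's 79 is given no effect), ≤ 73, so (e) does not meet the standard.
  Not every element is met, so the beneficiary fails to carry Stage 2.
The analysis ends at Stage 2; the trustee prevails.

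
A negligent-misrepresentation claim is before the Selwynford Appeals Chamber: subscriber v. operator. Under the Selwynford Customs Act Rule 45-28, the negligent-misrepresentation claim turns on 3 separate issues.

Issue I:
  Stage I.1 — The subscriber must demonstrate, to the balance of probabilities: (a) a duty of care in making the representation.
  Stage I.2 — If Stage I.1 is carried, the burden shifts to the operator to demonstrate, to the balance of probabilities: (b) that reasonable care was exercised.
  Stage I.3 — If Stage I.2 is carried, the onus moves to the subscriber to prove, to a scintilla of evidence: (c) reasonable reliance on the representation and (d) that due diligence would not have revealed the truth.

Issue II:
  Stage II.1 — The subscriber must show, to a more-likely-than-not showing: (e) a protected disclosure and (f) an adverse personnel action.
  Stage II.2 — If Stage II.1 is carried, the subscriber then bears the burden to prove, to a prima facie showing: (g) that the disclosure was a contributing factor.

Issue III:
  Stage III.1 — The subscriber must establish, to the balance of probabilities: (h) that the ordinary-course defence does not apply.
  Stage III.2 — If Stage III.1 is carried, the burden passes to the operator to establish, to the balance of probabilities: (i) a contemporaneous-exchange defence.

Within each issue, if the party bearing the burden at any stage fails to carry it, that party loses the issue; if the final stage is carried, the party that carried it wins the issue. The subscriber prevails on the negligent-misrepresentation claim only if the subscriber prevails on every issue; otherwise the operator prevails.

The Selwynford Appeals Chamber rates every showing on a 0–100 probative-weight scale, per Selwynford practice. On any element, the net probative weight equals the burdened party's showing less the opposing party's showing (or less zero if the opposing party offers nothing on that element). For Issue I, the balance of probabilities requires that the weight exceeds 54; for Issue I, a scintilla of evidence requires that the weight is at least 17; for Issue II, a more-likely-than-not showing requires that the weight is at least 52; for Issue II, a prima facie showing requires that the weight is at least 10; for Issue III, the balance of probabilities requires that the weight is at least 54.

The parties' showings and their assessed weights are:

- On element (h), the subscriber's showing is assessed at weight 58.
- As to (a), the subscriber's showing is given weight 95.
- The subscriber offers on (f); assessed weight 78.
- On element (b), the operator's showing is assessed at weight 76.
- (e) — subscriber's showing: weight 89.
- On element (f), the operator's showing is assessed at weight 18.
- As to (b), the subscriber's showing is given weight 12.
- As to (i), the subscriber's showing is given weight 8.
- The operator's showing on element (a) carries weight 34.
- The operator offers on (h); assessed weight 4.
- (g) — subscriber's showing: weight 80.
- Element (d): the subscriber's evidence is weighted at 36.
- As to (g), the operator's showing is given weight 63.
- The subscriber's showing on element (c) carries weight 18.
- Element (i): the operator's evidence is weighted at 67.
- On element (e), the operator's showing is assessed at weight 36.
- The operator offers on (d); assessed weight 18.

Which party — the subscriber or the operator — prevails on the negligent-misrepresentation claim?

operator

— Issue I —
Stage I.1 — burden on subscriber; standard: the balance of probabilities (weight exceeds 54).
    (a): 95 − 34 = 61 > 54 [met]
  Stage I.1 carried; the burden shifts to the operator.
Stage I.2 — burden on operator; standard: the balance of probabilities (weight exceeds 54).
    (b): 76 − 12 = 64 > 54 [met]
  Stage I.2 is satisfied; the onus moves to the subscriber.
Stage I.3 — burden on subscriber; standard: a scintilla of evidence (weight is at least 17).
    (c): 18 ≥ 17 [met]
    (d): 36 − 18 = 18 ≥ 17 [met]
  The subscriber carries the last stage.
All stages carried — the subscriber prevails on this issue.
— Issue II —
At Stage II.1 the subscriber must meet a more-likely-than-not showing (weight is at least 52): on (e) the weight is 89 less the opposing 36 gives net 53, ≥ 52, so (e) meets the standard; on (f) the weight is 78 less the opposing 18 gives net 60, which does reach 52, so (f) meets the standard.
  All elements met. The subscriber retains the burden for Stage II.2.
At Stage II.2 the subscriber must meet a prima facie showing (weight is at least 10): on (g) the weight is 80 less the opposing 63 gives net 17, ≥ 10, so (g) meets the standard.
  The subscriber carries the last stage.
All stages carried — the subscriber prevails on this issue.
— Issue III —
Stage III.1 — burden on subscriber; standard: the balance of probabilities (weight is at least 54).
    (h): 58 − 4 = 54 ≥ 54 [met]
  Stage III.1 carried; the burden shifts to the operator.
Stage III.2 — burden on operator; standard: the balance of probabilities (weight is at least 54).
    (i): 67 − 8 = 59 ≥ 54 [met]
  All elements met at the final stage.
Every stage carried; the operator prevails on this issue.
Per-issue: Issue I → subscriber; Issue II → subscriber; Issue III → operator. The subscriber must prevail on every issue; overall, the operator prevails.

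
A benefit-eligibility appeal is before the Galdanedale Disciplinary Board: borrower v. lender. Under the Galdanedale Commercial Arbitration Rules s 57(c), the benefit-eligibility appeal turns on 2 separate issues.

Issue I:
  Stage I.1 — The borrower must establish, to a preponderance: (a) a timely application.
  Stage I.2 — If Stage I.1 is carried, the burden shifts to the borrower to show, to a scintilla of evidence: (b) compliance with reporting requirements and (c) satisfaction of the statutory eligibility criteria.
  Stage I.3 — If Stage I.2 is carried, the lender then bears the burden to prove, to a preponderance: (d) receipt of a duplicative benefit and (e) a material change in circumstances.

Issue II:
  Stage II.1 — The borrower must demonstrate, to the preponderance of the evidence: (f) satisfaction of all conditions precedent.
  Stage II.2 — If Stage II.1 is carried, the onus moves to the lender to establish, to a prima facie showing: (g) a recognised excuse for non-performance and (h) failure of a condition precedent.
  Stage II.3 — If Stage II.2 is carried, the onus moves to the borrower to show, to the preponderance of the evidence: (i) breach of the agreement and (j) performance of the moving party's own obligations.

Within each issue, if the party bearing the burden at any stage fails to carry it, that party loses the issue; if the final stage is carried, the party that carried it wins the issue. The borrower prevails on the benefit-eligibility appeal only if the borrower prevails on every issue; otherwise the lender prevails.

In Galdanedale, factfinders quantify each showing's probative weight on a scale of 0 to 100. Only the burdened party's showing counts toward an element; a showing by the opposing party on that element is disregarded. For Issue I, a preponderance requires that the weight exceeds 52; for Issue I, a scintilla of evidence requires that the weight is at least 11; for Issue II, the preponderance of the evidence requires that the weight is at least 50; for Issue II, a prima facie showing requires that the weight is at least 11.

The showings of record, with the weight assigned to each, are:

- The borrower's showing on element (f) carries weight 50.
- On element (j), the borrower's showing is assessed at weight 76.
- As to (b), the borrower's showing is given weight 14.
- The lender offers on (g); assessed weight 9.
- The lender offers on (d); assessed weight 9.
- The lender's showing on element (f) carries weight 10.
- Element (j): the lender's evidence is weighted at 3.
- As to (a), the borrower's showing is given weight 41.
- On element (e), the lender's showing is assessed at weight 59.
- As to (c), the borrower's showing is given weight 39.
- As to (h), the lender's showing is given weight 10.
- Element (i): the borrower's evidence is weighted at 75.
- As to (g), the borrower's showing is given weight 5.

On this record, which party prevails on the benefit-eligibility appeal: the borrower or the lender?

— Issue I —
Stage I.1 (borrower, a preponderance, weight exceeds 52): (a) 41 ≤ 52 — fails.
  Stage I.1 not carried; the borrower fails its burden.
The lender prevails on this issue.
— Issue II —
Stage II.1 (borrower, the preponderance of the evidence, weight is at least 50): (f) 50 (lender's 10 disregarded) ≥ 50 — meets.
  All elements met. The burden passes to the lender.
Stage II.2 (lender, a prima facie showing, weight is at least 11): (g) 9 (borrower's 5 disregarded) < 11 — fails; (h) 10 < 11 — fails.
  Not every element is met, so the lender fails to carry Stage II.2.
The borrower prevails on this issue.
Per-issue: Issue I → lender; Issue II → borrower. The borrower must prevail on every issue; overall, the lender prevails.

lender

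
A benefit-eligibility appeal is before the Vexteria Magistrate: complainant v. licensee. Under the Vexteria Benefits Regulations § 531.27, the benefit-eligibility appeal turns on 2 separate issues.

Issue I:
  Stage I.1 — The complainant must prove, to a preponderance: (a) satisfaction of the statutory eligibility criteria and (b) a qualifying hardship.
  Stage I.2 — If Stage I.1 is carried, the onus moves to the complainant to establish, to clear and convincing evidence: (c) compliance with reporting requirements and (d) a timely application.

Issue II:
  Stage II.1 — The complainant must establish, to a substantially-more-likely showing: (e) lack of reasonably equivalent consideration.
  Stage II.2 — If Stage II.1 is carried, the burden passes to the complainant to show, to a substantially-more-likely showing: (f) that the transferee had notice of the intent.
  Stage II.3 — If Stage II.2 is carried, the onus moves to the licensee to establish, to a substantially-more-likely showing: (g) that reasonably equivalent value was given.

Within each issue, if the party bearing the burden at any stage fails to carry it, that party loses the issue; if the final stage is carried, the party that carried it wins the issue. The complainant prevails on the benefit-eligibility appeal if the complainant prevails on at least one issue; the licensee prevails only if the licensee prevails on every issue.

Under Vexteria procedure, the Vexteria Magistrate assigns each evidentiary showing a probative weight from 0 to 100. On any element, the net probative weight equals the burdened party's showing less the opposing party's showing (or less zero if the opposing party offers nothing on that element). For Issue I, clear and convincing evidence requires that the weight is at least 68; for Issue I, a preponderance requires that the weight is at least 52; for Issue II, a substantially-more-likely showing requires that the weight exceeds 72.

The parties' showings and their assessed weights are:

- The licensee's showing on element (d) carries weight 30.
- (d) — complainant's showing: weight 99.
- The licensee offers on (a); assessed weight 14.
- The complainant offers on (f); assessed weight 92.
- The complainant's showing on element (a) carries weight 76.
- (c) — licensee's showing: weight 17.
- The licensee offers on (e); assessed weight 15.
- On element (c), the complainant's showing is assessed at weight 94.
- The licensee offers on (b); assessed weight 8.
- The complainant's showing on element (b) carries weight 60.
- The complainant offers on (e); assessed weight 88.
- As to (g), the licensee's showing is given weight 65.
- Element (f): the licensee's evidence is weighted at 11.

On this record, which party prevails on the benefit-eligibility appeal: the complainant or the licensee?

— Issue I —
At Stage I.1 the complainant must meet a preponderance (weight is at least 52): on (a) the weight is 76 less the opposing 14 gives net 62, which does reach 52, so (a) meets the standard; on (b) the weight is 60 less the opposing 8 gives net 52, ≥ 52, so (b) meets the standard.
  All elements met. The complainant retains the burden for Stage I.2.
At Stage I.2 the complainant must meet clear and convincing evidence (weight is at least 68): on (c) the weight is 94 less the opposing 17 gives net 77, which does reach 68, so (c) meets the standard; on (d) the weight is 99 less the opposing 30 gives net 69, ≥ 68, so (d) meets the standard.
  Stage I.2 carried; the final stage is satisfied.
All stages carried — the complainant prevails on this issue.
— Issue II —
Stage II.1 (complainant, a substantially-more-likely showing, weight exceeds 72): (e) net 88−15=73 > 72 — meets.
  All elements met. The complainant retains the burden for Stage II.2.
Stage II.2 (complainant, a substantially-more-likely showing, weight exceeds 72): (f) net 92−11=81 > 72 — meets.
  Stage II.2 is satisfied; the onus moves to the licensee.
Stage II.3 (licensee, a substantially-more-likely showing, weight exceeds 72): (g) 65 ≤ 72 — fails.
  Not every element is met, so the licensee fails to carry Stage II.3.
So the complainant prevails on this issue.
Per-issue: Issue I → complainant; Issue II → complainant. The complainant must prevail on at least one issue; overall, the complainant prevails.

complainant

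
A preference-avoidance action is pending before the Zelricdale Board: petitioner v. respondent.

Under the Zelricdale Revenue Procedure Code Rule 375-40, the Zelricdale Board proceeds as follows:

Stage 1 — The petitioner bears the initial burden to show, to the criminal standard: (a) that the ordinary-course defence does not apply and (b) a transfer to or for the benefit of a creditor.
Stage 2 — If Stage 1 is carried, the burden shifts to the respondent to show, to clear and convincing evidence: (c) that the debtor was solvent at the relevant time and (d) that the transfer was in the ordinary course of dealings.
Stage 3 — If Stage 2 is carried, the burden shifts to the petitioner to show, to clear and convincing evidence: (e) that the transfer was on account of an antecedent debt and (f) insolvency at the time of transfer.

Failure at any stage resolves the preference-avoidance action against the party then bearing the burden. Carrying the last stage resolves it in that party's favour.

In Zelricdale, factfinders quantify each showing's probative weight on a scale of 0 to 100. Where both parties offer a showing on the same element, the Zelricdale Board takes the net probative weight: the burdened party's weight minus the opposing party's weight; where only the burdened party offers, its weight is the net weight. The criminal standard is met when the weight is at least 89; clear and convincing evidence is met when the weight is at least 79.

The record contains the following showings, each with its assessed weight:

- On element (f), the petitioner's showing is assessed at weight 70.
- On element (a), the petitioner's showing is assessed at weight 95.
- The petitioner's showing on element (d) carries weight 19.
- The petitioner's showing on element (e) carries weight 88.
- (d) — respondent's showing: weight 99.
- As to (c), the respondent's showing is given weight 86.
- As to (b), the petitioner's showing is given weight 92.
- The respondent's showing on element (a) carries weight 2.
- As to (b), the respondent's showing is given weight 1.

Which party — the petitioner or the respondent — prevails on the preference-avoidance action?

Stage 1 (petitioner, the criminal standard, weight is at least 89): (a) net 95−2=93 ≥ 89 — meets; (b) net 92−1=91 ≥ 89 — meets.
  Stage 1 carried; the burden shifts to the respondent.
Stage 2 (respondent, clear and convincing evidence, weight is at least 79): (c) 86 ≥ 79 — meets; (d) net 99−19=80 ≥ 79 — meets.
  Stage 2 is satisfied; the onus moves to the petitioner.
Stage 3 (petitioner, clear and convincing evidence, weight is at least 79): (e) 88 ≥ 79 — meets; (f) 70 < 79 — fails.
  Not every element is met, so the petitioner fails to carry Stage 3.
The analysis ends at Stage 3; the respondent prevails.

respondent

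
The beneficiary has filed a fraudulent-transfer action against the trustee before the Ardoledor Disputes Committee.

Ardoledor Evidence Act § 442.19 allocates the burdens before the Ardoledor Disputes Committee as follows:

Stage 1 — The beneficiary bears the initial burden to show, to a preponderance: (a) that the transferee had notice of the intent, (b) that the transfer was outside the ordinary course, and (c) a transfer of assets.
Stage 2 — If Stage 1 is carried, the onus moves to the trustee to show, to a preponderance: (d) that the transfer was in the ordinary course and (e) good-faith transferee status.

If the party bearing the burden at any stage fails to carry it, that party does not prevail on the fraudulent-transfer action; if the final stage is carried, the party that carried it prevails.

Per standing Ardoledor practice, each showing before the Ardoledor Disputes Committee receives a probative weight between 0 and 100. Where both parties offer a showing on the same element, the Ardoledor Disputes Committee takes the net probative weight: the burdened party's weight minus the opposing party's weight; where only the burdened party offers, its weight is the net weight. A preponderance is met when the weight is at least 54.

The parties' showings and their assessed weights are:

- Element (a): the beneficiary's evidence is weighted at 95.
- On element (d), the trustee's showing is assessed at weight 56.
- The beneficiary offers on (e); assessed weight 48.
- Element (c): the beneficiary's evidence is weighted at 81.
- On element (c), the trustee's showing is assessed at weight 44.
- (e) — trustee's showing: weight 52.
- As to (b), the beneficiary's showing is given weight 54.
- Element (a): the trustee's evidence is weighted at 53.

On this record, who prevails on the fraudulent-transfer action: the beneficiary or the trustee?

trustee

Stage 1 — burden on beneficiary; standard: a preponderance (weight is at least 54).
    (a): 95 − 53 = 42 < 54 [not met]
    (b): 54 ≥ 54 [met]
    (c): 81 − 44 = 37 < 54 [not met]
  Not every element is met, so the beneficiary fails to carry Stage 1.
The analysis ends at Stage 1; the trustee prevails.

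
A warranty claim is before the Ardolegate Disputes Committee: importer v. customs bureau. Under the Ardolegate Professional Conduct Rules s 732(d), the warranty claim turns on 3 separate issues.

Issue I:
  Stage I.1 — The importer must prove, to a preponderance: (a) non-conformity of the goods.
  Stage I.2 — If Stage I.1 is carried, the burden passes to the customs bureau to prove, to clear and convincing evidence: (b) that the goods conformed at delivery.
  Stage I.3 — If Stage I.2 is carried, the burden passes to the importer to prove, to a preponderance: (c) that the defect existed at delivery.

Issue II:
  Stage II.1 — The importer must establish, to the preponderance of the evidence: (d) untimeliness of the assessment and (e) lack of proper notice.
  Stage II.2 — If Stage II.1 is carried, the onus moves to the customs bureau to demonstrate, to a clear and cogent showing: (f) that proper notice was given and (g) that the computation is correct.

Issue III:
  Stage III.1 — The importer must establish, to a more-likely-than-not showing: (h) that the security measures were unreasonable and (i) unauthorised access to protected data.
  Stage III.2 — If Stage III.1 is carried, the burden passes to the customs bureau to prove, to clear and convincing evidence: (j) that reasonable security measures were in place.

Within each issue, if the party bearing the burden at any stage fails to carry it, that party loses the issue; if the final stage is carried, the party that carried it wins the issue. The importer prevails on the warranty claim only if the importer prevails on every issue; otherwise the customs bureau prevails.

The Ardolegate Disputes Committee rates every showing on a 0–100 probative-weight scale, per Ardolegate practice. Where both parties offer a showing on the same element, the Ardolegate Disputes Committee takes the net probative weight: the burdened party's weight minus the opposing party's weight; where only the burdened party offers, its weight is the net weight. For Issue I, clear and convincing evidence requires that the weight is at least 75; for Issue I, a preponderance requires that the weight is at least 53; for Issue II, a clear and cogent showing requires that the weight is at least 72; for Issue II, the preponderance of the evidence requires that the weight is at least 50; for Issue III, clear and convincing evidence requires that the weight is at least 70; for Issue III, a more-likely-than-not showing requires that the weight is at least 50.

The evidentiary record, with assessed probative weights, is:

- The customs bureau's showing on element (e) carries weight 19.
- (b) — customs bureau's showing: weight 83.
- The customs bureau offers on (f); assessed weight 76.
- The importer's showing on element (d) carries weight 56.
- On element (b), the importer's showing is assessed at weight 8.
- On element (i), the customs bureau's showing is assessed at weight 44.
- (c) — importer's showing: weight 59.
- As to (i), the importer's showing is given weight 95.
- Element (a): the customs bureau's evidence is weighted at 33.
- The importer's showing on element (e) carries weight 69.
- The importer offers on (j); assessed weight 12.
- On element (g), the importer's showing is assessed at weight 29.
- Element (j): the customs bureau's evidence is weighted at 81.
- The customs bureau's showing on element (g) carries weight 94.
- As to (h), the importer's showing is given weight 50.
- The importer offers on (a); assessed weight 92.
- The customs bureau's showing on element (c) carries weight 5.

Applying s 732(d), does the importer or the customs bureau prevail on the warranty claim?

importer

— Issue I —
At Stage I.1 the importer must meet a preponderance (weight is at least 53): on (a) the weight is 92 less the opposing 33 gives net 59, ≥ 53, so (a) meets the standard.
  Stage I.1 is satisfied; the onus moves to the customs bureau.
At Stage I.2 the customs bureau must meet clear and convincing evidence (weight is at least 75): on (b) the weight is 83 less the opposing 8 gives net 75, which does reach 75, so (b) meets the standard.
  Stage I.2 carried; the burden shifts to the importer.
At Stage I.3 the importer must meet a preponderance (weight is at least 53): on (c) the weight is 59 less the opposing 5 gives net 54, which does reach 53, so (c) meets the standard.
  All elements met at the final stage.
With every stage satisfied, the importer prevails on this issue.
— Issue II —
Stage II.1 (importer, the preponderance of the evidence, weight is at least 50): (d) 56 ≥ 50 — meets; (e) net 69−19=50 ≥ 50 — meets.
  Stage II.1 is satisfied; the onus moves to the customs bureau.
Stage II.2 (customs bureau, a clear and cogent showing, weight is at least 72): (f) 76 ≥ 72 — meets; (g) net 94−29=65 < 72 — fails.
  Stage II.2 not carried; the customs bureau fails its burden.
The analysis ends at Stage II.2; the importer prevails on this issue.
— Issue III —
At Stage III.1 the importer must meet a more-likely-than-not showing (weight is at least 50): on (h) the weight is 50, which does reach 50, so (h) meets the standard; on (i) the weight is 95 less the opposing 44 gives net 51, which does reach 50, so (i) meets the standard.
  Stage III.1 carried; the burden shifts to the customs bureau.
At Stage III.2 the customs bureau must meet clear and convincing evidence (weight is at least 70): on (j) the weight is 81 less the opposing 12 gives net 69, which does not reach 70, so (j) does not meet the standard.
  The customs bureau does not carry Stage III.2.
So the importer prevails on this issue.
Per-issue: Issue I → importer; Issue II → importer; Issue III → importer. The importer must prevail on every issue; overall, the importer prevails.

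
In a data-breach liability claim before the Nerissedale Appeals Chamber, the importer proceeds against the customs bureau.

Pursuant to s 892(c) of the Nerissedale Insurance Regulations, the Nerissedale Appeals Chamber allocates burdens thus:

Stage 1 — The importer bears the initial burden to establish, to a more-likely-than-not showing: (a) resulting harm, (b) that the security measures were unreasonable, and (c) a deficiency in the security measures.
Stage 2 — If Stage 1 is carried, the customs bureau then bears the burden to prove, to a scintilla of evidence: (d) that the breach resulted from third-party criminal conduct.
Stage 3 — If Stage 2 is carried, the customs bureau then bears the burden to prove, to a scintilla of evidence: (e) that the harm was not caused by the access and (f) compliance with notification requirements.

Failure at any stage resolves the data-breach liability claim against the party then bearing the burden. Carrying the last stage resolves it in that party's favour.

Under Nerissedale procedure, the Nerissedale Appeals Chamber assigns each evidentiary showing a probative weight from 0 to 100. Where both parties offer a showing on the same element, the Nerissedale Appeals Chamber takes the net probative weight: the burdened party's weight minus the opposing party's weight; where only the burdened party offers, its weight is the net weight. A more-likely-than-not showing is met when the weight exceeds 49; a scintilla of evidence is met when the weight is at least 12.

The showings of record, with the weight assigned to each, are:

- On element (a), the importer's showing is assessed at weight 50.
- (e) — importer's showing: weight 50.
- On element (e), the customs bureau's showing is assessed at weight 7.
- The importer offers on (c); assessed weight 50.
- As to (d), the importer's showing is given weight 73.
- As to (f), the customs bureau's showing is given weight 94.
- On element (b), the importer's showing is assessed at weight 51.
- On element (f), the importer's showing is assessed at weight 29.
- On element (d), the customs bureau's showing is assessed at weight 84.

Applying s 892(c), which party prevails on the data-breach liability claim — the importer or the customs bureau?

importer

Stage 1 (importer, a more-likely-than-not showing, weight exceeds 49): (a) 50 > 49 — meets; (b) 51 > 49 — meets; (c) 50 > 49 — meets.
  Stage 1 is satisfied; the onus moves to the customs bureau.
Stage 2 (customs bureau, a scintilla of evidence, weight is at least 12): (d) net 84−73=11 < 12 — fails.
  Stage 2 not carried; the customs bureau fails its burden.
The importer prevails.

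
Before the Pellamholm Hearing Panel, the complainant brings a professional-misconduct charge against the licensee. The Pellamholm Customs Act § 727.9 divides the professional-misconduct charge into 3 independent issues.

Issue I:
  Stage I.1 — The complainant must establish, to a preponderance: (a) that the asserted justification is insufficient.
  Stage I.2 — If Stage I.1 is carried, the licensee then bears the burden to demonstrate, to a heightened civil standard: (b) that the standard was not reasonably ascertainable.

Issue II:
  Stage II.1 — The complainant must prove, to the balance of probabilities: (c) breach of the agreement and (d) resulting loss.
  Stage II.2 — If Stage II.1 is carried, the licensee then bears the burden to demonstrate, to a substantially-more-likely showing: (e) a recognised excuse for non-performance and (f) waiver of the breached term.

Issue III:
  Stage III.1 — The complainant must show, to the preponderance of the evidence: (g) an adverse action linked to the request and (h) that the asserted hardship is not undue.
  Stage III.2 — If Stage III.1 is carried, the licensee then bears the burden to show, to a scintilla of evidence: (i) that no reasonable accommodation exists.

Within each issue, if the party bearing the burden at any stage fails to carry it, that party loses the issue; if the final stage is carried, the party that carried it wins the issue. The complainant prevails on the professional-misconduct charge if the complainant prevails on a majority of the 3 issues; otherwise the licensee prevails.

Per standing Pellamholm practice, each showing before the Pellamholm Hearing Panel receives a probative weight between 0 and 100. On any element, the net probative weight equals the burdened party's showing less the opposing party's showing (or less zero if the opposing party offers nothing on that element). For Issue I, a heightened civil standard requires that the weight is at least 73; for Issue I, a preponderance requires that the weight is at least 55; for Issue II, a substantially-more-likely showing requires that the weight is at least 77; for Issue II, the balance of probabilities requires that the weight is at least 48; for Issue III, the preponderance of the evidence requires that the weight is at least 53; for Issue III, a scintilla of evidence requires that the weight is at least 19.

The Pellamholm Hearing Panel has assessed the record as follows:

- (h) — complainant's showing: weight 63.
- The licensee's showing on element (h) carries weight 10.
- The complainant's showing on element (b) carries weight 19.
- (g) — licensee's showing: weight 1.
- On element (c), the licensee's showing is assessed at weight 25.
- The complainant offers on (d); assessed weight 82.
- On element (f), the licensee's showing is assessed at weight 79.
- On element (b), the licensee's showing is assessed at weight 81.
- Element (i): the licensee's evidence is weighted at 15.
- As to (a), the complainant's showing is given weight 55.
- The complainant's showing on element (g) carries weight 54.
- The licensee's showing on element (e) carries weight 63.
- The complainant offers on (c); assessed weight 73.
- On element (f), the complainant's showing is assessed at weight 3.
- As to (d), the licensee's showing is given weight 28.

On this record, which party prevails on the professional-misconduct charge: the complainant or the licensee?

— Issue I —
At Stage I.1 the complainant must meet a preponderance (weight is at least 55): on (a) the weight is 55, ≥ 55, so (a) meets the standard.
  All elements met. The burden passes to the licensee.
At Stage I.2 the licensee must meet a heightened civil standard (weight is at least 73): on (b) the weight is 81 less the opposing 19 gives net 62, which does not reach 73, so (b) does not meet the standard.
  Stage I.2 not carried; the licensee fails its burden.
The complainant prevails on this issue.
— Issue II —
At Stage II.1 the complainant must meet the balance of probabilities (weight is at least 48): on (c) the weight is 73 less the opposing 25 gives net 48, ≥ 48, so (c) meets the standard; on (d) the weight is 82 less the opposing 28 gives net 54, ≥ 48, so (d) meets the standard.
  All elements met. The burden passes to the licensee.
At Stage II.2 the licensee must meet a substantially-more-likely showing (weight is at least 77): on (e) the weight is 63, which does not reach 77, so (e) does not meet the standard; on (f) the weight is 79 less the opposing 3 gives net 76, < 77, so (f) does not meet the standard.
  The licensee does not carry Stage II.2.
So the complainant prevails on this issue.
— Issue III —
Stage III.1 — burden on complainant; standard: the preponderance of the evidence (weight is at least 53).
    (g): 54 − 1 = 53 ≥ 53 [met]
    (h): 63 − 10 = 53 ≥ 53 [met]
  The complainant carries Stage III.1; the licensee now bears the burden.
Stage III.2 — burden on licensee; standard: a scintilla of evidence (weight is at least 19).
    (i): 15 < 19 [not met]
  The licensee does not carry Stage III.2.
The analysis ends at Stage III.2; the complainant prevails on this issue.
Per-issue: Issue I → complainant; Issue II → complainant; Issue III → complainant. The complainant must prevail on a majority of issues; overall, the complainant prevails.

complainant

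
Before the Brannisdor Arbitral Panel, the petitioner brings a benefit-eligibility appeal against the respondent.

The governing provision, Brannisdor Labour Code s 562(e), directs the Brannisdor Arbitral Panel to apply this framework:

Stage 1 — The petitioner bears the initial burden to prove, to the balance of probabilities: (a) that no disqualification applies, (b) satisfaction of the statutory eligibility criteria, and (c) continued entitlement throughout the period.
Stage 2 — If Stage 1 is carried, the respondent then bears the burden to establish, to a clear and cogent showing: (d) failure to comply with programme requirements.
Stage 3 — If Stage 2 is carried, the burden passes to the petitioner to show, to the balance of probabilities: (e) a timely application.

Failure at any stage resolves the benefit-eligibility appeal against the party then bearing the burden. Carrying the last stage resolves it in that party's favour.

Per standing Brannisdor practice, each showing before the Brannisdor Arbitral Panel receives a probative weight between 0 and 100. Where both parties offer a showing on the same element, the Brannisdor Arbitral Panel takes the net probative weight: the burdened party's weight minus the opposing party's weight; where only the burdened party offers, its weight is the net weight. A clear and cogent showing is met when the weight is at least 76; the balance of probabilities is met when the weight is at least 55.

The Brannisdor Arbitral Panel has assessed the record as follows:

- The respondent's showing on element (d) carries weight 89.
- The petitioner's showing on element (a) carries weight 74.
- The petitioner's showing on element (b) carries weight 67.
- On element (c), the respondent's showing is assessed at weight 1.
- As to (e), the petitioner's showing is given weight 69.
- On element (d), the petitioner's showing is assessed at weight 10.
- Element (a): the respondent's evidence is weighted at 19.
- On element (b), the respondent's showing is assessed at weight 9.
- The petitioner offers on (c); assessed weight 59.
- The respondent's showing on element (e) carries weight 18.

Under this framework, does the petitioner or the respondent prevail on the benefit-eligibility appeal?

respondent

Stage 1 (petitioner, the balance of probabilities, weight is at least 55): (a) net 74−19=55 ≥ 55 — meets; (b) net 67−9=58 ≥ 55 — meets; (c) net 59−1=58 ≥ 55 — meets.
  Stage 1 carried; the burden shifts to the respondent.
Stage 2 (respondent, a clear and cogent showing, weight is at least 76): (d) net 89−10=79 ≥ 76 — meets.
  All elements met. The burden passes to the petitioner.
Stage 3 (petitioner, the balance of probabilities, weight is at least 55): (e) net 69−18=51 < 55 — fails.
  Stage 3 not carried; the petitioner fails its burden.
The respondent prevails.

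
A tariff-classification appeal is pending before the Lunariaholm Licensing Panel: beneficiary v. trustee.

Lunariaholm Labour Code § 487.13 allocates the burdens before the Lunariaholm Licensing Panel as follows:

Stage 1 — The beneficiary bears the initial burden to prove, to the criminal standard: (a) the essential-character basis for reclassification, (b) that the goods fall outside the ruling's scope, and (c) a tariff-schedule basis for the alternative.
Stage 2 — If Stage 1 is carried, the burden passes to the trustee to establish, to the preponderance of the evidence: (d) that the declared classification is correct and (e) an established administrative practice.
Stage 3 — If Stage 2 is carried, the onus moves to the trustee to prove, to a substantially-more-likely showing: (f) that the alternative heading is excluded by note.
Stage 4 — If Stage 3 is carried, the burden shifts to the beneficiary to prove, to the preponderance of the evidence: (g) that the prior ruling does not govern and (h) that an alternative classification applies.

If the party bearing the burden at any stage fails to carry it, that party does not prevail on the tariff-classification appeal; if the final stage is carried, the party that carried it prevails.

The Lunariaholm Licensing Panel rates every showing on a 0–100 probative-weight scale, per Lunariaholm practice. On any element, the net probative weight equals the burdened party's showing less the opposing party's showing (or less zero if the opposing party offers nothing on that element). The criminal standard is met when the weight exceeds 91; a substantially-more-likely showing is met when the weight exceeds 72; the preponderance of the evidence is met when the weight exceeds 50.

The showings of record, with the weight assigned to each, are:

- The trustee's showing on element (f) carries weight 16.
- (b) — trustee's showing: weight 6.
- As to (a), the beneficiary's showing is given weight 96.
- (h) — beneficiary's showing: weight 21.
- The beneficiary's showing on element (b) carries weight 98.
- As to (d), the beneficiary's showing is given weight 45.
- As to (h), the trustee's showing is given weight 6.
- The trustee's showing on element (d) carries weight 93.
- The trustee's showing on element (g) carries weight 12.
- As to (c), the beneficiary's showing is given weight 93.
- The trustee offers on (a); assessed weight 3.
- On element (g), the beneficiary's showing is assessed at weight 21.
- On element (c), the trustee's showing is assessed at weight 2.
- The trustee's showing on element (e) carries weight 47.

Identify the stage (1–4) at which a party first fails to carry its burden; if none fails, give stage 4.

stage 1

Stage 1 (beneficiary, the criminal standard, weight exceeds 91): (a) net 96−3=93 > 91 — meets; (b) net 98−6=92 > 91 — meets; (c) net 93−2=91 ≤ 91 — fails.
  Stage 1 not carried; the beneficiary fails its burden.
So the trustee prevails.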